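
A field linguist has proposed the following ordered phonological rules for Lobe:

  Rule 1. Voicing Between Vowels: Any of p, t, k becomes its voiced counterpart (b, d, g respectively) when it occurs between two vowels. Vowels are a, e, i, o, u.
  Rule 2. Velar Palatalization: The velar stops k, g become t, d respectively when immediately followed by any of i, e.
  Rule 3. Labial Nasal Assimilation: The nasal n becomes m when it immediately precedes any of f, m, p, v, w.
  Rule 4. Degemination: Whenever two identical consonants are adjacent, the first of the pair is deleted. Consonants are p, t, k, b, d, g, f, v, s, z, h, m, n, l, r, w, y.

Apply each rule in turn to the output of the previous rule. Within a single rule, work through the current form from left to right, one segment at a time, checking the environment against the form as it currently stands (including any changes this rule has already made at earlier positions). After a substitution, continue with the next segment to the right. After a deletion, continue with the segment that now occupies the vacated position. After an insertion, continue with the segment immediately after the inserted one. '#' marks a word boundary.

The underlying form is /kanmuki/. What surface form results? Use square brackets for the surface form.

[kamudi]

Rule 1 Voicing Between Vowels: [kanmuki] → [kanmugi]
Rule 2 Velar Palatalization: [kanmugi] → [kanmudi]
Rule 3 Labial Nasal Assimilation: [kanmudi] → [kammudi]
Rule 4 Degemination: [kammudi] → [kamudi]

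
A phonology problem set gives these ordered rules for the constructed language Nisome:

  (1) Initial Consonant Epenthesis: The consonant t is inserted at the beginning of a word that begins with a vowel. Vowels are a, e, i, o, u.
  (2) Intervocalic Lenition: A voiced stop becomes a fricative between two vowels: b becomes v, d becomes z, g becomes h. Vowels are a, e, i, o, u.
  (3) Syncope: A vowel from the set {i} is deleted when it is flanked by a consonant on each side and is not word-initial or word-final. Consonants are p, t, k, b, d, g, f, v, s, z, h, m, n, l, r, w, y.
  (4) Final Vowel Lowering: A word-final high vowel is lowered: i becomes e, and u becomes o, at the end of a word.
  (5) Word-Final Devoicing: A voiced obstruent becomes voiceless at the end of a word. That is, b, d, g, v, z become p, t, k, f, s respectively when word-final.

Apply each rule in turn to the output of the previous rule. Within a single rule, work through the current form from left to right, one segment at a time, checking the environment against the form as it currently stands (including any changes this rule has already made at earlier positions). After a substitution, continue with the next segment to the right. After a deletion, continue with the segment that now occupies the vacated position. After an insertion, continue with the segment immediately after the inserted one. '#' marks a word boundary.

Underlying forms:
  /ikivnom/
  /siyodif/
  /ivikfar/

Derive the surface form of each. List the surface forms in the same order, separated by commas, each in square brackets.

[tkvnom], [syozf], [tvkfar]

/ikivnom/:
  (1) Initial Consonant Epenthesis: [ikivnom] → [tikivnom]
  (2) Intervocalic Lenition: no change — [tikivnom]
  (3) Syncope: [tikivnom] → [tkvnom]
  (4) Final Vowel Lowering: no change — [tkvnom]
  (5) Word-Final Devoicing: no change — [tkvnom]
/siyodif/:
  (1) Initial Consonant Epenthesis: no change — [siyodif]
  (2) Intervocalic Lenition: [siyodif] → [siyozif]
  (3) Syncope: [siyozif] → [syozf]
  (4) Final Vowel Lowering: no change — [syozf]
  (5) Word-Final Devoicing: no change — [syozf]
/ivikfar/:
  (1) Initial Consonant Epenthesis: [ivikfar] → [tivikfar]
  (2) Intervocalic Lenition: no change — [tivikfar]
  (3) Syncope: [tivikfar] → [tvkfar]
  (4) Final Vowel Lowering: no change — [tvkfar]
  (5) Word-Final Devoicing: no change — [tvkfar]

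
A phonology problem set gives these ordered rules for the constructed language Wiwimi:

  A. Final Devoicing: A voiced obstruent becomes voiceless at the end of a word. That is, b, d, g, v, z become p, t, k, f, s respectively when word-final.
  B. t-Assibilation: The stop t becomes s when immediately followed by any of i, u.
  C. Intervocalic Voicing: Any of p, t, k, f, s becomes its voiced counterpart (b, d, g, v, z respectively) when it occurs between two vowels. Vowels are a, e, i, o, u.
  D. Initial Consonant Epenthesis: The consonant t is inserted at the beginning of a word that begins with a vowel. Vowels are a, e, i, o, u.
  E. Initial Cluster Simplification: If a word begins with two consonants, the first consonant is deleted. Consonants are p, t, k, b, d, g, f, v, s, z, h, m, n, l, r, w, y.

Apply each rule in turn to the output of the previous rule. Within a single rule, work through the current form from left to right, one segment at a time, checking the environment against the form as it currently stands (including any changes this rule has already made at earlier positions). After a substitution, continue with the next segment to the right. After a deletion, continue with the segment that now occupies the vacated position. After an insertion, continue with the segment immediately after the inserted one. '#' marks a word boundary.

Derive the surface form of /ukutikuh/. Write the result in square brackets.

A Final Devoicing: no change — [ukutikuh]
B t-Assibilation: [ukutikuh] → [ukusikuh]
C Intervocalic Voicing: [ukusikuh] → [uguziguh]
D Initial Consonant Epenthesis: [uguziguh] → [tuguziguh]
E Initial Cluster Simplification: no change — [tuguziguh]

[tuguziguh]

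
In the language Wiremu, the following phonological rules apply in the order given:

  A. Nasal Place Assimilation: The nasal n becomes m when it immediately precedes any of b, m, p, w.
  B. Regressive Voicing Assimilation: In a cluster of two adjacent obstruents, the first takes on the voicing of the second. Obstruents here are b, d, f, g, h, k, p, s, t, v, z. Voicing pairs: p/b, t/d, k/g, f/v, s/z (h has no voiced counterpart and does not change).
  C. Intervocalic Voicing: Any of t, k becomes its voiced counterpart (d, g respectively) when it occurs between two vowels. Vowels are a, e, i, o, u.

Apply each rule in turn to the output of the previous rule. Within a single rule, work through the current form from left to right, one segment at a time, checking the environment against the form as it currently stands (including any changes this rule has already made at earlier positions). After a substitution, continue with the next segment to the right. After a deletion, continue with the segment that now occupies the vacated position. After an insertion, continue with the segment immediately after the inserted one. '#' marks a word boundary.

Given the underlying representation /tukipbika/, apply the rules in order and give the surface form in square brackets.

A Nasal Place Assimilation: no change — [tukipbika]
B Regressive Voicing Assimilation: [tukipbika] → [tukibbika]
C Intervocalic Voicing: [tukibbika] → [tugibbiga]

[tugibbiga]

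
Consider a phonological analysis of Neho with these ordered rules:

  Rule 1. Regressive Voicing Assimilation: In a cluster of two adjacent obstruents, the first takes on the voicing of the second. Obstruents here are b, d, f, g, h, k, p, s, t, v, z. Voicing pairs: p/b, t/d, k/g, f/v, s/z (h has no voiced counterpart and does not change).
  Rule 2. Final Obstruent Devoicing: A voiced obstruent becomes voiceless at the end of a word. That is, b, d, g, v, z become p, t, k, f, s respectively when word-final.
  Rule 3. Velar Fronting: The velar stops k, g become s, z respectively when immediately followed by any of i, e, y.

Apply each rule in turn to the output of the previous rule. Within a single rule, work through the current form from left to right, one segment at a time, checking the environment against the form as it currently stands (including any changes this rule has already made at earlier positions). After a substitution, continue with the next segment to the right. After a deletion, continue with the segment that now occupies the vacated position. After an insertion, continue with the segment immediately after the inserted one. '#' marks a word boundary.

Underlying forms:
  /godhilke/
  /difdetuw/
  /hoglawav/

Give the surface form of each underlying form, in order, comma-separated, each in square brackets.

[gothilse], [divdetuw], [hoglawaf]

/godhilke/:
  Rule 1 Regressive Voicing Assimilation: [godhilke] → [gothilke]
  Rule 2 Final Obstruent Devoicing: no change — [gothilke]
  Rule 3 Velar Fronting: [gothilke] → [gothilse]
/difdetuw/:
  Rule 1 Regressive Voicing Assimilation: [difdetuw] → [divdetuw]
  Rule 2 Final Obstruent Devoicing: no change — [divdetuw]
  Rule 3 Velar Fronting: no change — [divdetuw]
/hoglawav/:
  Rule 1 Regressive Voicing Assimilation: no change — [hoglawav]
  Rule 2 Final Obstruent Devoicing: [hoglawav] → [hoglawaf]
  Rule 3 Velar Fronting: no change — [hoglawaf]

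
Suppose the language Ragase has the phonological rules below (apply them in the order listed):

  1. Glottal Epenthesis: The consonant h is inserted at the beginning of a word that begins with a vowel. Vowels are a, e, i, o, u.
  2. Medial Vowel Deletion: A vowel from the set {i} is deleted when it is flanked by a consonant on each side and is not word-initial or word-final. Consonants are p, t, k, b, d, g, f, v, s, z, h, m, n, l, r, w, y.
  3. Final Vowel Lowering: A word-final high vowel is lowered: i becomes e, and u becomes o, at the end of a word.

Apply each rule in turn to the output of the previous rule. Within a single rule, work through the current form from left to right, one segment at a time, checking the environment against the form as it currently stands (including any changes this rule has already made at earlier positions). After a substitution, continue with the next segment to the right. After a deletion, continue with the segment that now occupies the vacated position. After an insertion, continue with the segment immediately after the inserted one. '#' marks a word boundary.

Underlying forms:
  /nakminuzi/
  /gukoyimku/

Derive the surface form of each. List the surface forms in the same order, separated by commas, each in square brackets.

/nakminuzi/:
  1 Glottal Epenthesis: no change — [nakminuzi]
  2 Medial Vowel Deletion: [nakminuzi] → [nakmnuzi]
  3 Final Vowel Lowering: [nakmnuzi] → [nakmnuze]
/gukoyimku/:
  1 Glottal Epenthesis: no change — [gukoyimku]
  2 Medial Vowel Deletion: [gukoyimku] → [gukoymku]
  3 Final Vowel Lowering: [gukoymku] → [gukoymko]

[nakmnuze], [gukoymko]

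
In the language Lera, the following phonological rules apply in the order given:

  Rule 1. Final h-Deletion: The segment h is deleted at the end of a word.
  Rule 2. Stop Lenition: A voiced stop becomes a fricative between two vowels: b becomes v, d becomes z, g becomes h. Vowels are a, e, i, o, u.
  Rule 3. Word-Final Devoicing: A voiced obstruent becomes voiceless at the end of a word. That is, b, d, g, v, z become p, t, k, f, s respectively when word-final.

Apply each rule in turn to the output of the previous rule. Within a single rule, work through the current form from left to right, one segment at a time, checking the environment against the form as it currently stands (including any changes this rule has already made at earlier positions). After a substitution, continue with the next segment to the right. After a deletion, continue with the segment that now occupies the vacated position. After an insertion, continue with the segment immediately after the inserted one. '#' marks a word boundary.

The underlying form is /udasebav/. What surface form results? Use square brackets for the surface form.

Rule 1 Final h-Deletion: no change — [udasebav]
Rule 2 Stop Lenition: [udasebav] → [uzasevav]
Rule 3 Word-Final Devoicing: [uzasevav] → [uzasevaf]

[uzasevaf]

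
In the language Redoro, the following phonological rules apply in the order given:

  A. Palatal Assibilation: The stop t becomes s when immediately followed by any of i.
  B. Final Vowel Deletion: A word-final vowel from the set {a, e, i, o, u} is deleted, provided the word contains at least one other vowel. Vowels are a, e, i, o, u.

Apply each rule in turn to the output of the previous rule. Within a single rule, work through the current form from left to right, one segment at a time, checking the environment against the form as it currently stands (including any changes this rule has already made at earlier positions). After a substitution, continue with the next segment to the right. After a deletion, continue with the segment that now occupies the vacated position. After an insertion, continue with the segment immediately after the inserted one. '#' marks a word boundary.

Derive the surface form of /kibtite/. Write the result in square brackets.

A Palatal Assibilation: [kibtite] → [kibsite]
B Final Vowel Deletion: [kibsite] → [kibsit]

[kibsit]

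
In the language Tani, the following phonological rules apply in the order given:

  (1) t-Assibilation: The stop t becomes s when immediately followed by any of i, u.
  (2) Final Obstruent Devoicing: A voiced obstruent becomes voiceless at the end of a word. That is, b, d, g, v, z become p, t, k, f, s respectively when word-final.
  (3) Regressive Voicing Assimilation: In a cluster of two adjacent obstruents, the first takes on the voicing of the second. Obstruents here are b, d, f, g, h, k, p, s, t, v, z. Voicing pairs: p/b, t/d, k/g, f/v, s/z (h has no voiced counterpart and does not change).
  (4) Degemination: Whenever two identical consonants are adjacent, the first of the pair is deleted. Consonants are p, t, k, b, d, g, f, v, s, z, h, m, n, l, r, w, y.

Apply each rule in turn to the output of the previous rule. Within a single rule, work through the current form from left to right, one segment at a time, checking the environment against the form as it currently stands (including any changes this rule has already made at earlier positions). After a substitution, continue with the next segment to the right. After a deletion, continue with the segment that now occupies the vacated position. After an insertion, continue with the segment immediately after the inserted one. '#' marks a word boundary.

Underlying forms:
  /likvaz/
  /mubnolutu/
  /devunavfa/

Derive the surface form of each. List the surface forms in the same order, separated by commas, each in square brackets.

[ligvas], [mubnolusu], [devunafa]

/likvaz/:
  (1) t-Assibilation: no change — [likvaz]
  (2) Final Obstruent Devoicing: [likvaz] → [likvas]
  (3) Regressive Voicing Assimilation: [likvas] → [ligvas]
  (4) Degemination: no change — [ligvas]
/mubnolutu/:
  (1) t-Assibilation: [mubnolutu] → [mubnolusu]
  (2) Final Obstruent Devoicing: no change — [mubnolusu]
  (3) Regressive Voicing Assimilation: no change — [mubnolusu]
  (4) Degemination: no change — [mubnolusu]
/devunavfa/:
  (1) t-Assibilation: no change — [devunavfa]
  (2) Final Obstruent Devoicing: no change — [devunavfa]
  (3) Regressive Voicing Assimilation: [devunavfa] → [devunaffa]
  (4) Degemination: [devunaffa] → [devunafa]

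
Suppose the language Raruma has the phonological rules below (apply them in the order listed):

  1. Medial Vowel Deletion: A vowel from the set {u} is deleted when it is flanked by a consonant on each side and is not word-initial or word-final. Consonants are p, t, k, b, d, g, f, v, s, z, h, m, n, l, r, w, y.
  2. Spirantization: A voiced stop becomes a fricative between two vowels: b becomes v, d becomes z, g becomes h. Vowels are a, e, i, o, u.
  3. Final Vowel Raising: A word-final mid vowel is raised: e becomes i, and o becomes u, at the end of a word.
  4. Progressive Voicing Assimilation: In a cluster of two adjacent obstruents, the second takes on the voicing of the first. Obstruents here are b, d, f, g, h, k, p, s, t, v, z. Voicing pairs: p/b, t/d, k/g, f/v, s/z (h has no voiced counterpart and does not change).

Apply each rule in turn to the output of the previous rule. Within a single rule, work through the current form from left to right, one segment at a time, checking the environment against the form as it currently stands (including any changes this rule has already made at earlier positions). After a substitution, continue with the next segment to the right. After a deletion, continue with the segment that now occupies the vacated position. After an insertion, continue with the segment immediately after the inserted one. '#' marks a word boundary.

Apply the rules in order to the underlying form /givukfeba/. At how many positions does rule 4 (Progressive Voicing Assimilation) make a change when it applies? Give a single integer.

1 Medial Vowel Deletion: [givukfeba] → [givkfeba]
2 Spirantization: [givkfeba] → [givkfeva]
3 Final Vowel Raising: no change — [givkfeva]
4 Progressive Voicing Assimilation: [givkfeva] → [givgveva]
Rule 4 changed 2 position(s).

2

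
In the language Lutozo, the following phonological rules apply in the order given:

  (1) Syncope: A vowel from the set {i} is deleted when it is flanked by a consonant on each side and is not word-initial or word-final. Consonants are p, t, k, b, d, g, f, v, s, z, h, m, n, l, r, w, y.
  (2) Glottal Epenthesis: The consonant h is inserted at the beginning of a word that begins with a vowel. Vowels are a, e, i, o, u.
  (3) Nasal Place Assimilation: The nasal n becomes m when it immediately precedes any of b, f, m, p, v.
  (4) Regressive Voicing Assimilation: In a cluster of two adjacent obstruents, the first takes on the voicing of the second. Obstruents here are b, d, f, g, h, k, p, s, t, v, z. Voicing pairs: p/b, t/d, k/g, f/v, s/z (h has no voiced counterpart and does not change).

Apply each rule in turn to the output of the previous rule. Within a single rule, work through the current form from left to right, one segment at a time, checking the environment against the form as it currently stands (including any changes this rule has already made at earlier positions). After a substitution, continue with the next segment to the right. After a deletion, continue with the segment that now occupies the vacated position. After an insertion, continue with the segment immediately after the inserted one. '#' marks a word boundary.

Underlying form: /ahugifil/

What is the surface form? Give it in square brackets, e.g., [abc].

(1) Syncope: [ahugifil] → [ahugfl]
(2) Glottal Epenthesis: [ahugfl] → [hahugfl]
(3) Nasal Place Assimilation: no change — [hahugfl]
(4) Regressive Voicing Assimilation: [hahugfl] → [hahukfl]

[hahukfl]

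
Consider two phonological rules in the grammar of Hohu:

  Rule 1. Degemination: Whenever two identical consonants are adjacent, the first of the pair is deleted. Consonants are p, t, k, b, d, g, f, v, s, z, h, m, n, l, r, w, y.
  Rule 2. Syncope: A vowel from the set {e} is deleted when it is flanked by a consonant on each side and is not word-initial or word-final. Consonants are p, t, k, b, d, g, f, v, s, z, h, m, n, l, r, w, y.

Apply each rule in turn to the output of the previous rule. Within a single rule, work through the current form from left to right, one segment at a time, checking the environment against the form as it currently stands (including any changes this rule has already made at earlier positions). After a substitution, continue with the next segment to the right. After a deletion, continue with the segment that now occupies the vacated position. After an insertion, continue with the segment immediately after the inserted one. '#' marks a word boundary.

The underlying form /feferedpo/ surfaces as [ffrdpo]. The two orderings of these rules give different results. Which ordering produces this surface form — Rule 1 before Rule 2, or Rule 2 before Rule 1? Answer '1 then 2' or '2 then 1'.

1 then 2

Order 1 then 2:
  1 Degemination: no change — [feferedpo]
  2 Syncope: [feferedpo] → [ffrdpo]
  result: [ffrdpo]
Order 2 then 1:
  2 Syncope: [feferedpo] → [ffrdpo]
  1 Degemination: [ffrdpo] → [frdpo]
  result: [frdpo]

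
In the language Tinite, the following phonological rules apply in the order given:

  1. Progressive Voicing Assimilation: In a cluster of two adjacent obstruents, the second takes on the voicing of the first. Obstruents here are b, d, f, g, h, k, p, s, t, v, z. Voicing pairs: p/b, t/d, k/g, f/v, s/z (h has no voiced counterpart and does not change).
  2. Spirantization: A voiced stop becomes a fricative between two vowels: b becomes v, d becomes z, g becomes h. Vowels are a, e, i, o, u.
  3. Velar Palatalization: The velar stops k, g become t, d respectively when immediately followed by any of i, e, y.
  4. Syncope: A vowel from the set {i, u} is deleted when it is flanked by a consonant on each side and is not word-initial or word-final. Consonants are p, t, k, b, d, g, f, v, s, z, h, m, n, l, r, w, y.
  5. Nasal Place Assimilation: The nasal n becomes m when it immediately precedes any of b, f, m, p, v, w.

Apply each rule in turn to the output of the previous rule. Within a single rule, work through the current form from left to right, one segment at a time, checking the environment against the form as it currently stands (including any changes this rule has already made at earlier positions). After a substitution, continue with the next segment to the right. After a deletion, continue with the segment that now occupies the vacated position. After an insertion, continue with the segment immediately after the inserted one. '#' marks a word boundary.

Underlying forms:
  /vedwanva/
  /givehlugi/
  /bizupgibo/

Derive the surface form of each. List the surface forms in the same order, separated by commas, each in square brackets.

/vedwanva/:
  1 Progressive Voicing Assimilation: no change — [vedwanva]
  2 Spirantization: no change — [vedwanva]
  3 Velar Palatalization: no change — [vedwanva]
  4 Syncope: no change — [vedwanva]
  5 Nasal Place Assimilation: [vedwanva] → [vedwamva]
/givehlugi/:
  1 Progressive Voicing Assimilation: no change — [givehlugi]
  2 Spirantization: [givehlugi] → [givehluhi]
  3 Velar Palatalization: [givehluhi] → [divehluhi]
  4 Syncope: [divehluhi] → [dvehlhi]
  5 Nasal Place Assimilation: no change — [dvehlhi]
/bizupgibo/:
  1 Progressive Voicing Assimilation: [bizupgibo] → [bizupkibo]
  2 Spirantization: [bizupkibo] → [bizupkivo]
  3 Velar Palatalization: [bizupkivo] → [bizuptivo]
  4 Syncope: [bizuptivo] → [bzptvo]
  5 Nasal Place Assimilation: no change — [bzptvo]

[vedwamva], [dvehlhi], [bzptvo]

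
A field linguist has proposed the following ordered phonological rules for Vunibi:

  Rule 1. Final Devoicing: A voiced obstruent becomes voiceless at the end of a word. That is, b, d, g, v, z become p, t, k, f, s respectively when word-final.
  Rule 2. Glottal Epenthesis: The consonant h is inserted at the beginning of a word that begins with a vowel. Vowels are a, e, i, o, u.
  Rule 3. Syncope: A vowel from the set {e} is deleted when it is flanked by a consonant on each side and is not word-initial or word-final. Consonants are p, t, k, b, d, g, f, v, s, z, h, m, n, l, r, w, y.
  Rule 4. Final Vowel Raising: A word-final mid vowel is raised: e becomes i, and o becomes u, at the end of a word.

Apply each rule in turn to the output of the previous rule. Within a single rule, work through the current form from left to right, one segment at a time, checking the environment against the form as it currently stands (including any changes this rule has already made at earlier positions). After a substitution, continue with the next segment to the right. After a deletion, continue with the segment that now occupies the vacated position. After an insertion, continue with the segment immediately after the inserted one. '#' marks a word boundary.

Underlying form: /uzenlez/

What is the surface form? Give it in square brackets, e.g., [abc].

Rule 1 Final Devoicing: [uzenlez] → [uzenles]
Rule 2 Glottal Epenthesis: [uzenles] → [huzenles]
Rule 3 Syncope: [huzenles] → [huznls]
Rule 4 Final Vowel Raising: no change — [huznls]

[huznls]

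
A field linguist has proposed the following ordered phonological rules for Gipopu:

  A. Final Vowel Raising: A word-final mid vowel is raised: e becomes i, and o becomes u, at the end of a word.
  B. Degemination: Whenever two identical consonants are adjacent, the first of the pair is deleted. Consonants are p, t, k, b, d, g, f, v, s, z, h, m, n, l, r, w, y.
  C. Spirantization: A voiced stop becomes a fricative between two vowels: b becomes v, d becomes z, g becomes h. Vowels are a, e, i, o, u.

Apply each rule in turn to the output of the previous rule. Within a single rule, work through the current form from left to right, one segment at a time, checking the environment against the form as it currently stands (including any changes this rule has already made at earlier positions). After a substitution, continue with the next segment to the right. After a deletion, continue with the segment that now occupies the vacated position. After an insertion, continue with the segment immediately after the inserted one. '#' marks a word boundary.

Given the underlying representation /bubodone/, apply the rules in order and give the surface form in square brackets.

[buvozoni]

A Final Vowel Raising: [bubodone] → [bubodoni]
B Degemination: no change — [bubodoni]
C Spirantization: [bubodoni] → [buvozoni]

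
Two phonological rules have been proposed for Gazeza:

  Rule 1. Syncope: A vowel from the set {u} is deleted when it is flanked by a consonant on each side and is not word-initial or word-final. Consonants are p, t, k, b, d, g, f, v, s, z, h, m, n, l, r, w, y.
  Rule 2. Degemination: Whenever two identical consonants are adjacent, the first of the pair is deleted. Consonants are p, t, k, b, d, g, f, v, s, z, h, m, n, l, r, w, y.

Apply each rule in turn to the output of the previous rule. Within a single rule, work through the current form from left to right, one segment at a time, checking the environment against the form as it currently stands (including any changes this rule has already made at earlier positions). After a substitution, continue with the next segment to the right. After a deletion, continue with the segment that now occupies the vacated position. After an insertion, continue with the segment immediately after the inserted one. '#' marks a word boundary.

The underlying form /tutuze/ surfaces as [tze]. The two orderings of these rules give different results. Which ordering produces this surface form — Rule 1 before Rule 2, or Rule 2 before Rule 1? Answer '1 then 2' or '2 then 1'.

1 then 2

Order 1 then 2:
  1 Syncope: [tutuze] → [ttze]
  2 Degemination: [ttze] → [tze]
  result: [tze]
Order 2 then 1:
  2 Degemination: no change — [tutuze]
  1 Syncope: [tutuze] → [ttze]
  result: [ttze]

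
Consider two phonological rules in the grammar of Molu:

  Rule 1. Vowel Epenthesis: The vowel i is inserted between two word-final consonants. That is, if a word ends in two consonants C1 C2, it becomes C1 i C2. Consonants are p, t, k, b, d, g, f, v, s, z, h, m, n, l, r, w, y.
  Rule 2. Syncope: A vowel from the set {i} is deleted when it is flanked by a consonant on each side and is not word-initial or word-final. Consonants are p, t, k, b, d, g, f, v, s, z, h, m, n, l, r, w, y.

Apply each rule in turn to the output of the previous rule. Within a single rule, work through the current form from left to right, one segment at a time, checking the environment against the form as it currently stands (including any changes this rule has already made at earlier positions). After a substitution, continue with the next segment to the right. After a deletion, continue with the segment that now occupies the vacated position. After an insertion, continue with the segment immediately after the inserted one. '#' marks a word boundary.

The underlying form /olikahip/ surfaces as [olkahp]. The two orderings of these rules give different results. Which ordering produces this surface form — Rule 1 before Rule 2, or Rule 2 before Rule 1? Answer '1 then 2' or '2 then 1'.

Order 1 then 2:
  1 Vowel Epenthesis: no change — [olikahip]
  2 Syncope: [olikahip] → [olkahp]
  result: [olkahp]
Order 2 then 1:
  2 Syncope: [olikahip] → [olkahp]
  1 Vowel Epenthesis: [olkahp] → [olkahip]
  result: [olkahip]

1 then 2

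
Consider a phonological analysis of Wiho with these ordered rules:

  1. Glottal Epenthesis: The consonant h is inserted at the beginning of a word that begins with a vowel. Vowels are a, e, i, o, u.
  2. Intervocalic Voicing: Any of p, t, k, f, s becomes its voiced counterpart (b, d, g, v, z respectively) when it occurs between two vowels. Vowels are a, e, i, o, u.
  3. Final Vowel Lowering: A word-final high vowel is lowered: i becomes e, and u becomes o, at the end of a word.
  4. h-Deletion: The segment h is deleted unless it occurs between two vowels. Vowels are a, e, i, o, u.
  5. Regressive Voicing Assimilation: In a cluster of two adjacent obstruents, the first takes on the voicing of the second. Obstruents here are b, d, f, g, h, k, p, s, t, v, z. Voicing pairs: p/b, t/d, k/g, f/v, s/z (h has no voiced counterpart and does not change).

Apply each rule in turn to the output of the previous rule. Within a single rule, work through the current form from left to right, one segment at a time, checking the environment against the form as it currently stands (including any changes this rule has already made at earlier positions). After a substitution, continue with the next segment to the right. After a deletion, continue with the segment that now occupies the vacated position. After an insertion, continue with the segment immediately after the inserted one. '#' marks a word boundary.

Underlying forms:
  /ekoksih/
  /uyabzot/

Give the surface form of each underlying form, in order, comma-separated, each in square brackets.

[egoksi], [uyabzot]

/ekoksih/:
  1 Glottal Epenthesis: [ekoksih] → [hekoksih]
  2 Intervocalic Voicing: [hekoksih] → [hegoksih]
  3 Final Vowel Lowering: no change — [hegoksih]
  4 h-Deletion: [hegoksih] → [egoksi]
  5 Regressive Voicing Assimilation: no change — [egoksi]
/uyabzot/:
  1 Glottal Epenthesis: [uyabzot] → [huyabzot]
  2 Intervocalic Voicing: no change — [huyabzot]
  3 Final Vowel Lowering: no change — [huyabzot]
  4 h-Deletion: [huyabzot] → [uyabzot]
  5 Regressive Voicing Assimilation: no change — [uyabzot]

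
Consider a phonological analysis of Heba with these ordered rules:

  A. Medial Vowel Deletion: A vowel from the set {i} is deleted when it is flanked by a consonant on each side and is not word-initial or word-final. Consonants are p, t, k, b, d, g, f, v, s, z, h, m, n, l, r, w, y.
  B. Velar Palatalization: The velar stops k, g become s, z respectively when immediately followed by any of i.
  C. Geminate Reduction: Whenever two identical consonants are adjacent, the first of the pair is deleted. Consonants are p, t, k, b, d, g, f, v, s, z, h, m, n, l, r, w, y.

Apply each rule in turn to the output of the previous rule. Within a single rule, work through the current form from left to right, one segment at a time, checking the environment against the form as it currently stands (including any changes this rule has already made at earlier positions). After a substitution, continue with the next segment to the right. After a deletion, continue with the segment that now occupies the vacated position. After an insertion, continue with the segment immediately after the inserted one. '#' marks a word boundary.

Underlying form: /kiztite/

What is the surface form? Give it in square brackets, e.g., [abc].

[kzte]

A Medial Vowel Deletion: [kiztite] → [kztte]
B Velar Palatalization: no change — [kztte]
C Geminate Reduction: [kztte] → [kzte]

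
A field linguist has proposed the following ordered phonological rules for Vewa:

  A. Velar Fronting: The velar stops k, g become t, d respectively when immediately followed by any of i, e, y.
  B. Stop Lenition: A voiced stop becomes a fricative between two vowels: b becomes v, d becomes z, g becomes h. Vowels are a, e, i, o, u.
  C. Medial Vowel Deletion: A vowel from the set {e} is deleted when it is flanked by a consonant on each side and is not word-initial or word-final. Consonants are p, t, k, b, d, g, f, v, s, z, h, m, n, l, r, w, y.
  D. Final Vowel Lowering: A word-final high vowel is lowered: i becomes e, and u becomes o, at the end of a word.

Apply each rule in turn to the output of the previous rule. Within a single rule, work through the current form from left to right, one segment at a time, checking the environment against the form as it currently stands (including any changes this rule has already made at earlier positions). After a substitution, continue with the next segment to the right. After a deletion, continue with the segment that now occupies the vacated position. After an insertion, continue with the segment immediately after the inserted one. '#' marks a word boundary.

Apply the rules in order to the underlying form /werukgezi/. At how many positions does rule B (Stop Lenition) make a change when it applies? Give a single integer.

0

A Velar Fronting: [werukgezi] → [werukdezi]
B Stop Lenition: no change — [werukdezi]
C Medial Vowel Deletion: [werukdezi] → [wrukdzi]
D Final Vowel Lowering: [wrukdzi] → [wrukdze]
Rule B changed 0 position(s).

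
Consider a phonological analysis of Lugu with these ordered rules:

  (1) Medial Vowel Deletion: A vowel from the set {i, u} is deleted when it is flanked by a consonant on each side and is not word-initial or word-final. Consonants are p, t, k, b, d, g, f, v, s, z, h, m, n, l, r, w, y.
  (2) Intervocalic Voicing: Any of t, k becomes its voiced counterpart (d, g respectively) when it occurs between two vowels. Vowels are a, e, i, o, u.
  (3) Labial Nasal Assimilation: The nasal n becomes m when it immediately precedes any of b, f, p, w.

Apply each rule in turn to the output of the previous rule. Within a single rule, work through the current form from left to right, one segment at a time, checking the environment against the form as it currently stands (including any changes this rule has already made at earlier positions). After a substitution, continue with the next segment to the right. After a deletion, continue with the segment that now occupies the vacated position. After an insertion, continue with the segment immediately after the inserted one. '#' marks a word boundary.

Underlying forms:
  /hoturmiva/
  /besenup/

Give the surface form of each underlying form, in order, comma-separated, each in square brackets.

[hotrmva], [besemp]

/hoturmiva/:
  (1) Medial Vowel Deletion: [hoturmiva] → [hotrmva]
  (2) Intervocalic Voicing: no change — [hotrmva]
  (3) Labial Nasal Assimilation: no change — [hotrmva]
/besenup/:
  (1) Medial Vowel Deletion: [besenup] → [besenp]
  (2) Intervocalic Voicing: no change — [besenp]
  (3) Labial Nasal Assimilation: [besenp] → [besemp]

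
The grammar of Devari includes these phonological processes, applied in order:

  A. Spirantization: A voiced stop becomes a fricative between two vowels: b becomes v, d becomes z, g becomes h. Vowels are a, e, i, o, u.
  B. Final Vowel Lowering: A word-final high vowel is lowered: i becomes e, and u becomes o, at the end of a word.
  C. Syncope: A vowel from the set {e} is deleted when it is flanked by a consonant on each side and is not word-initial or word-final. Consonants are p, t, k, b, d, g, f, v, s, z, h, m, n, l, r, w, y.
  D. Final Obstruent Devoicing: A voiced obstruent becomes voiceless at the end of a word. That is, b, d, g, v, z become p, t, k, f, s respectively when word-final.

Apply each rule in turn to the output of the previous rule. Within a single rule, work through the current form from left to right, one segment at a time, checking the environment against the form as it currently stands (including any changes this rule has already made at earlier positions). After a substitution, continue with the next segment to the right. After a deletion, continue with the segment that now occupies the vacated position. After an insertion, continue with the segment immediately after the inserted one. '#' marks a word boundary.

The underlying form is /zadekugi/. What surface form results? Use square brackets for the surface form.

A Spirantization: [zadekugi] → [zazekuhi]
B Final Vowel Lowering: [zazekuhi] → [zazekuhe]
C Syncope: [zazekuhe] → [zazkuhe]
D Final Obstruent Devoicing: no change — [zazkuhe]

[zazkuhe]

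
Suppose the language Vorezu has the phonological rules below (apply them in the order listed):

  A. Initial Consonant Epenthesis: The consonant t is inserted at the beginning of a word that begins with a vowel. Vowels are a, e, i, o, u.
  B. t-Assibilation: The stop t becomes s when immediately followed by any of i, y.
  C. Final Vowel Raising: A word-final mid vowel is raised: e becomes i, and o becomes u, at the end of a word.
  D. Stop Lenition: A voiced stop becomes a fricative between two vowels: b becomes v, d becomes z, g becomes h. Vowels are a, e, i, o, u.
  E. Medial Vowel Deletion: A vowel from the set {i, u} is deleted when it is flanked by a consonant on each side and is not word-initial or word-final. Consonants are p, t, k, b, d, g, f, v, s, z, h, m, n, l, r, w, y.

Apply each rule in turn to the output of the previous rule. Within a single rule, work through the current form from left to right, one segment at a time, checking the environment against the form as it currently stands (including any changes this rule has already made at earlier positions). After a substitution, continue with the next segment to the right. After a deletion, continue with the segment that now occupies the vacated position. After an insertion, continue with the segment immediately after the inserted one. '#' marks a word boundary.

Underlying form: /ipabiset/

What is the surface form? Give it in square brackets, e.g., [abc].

A Initial Consonant Epenthesis: [ipabiset] → [tipabiset]
B t-Assibilation: [tipabiset] → [sipabiset]
C Final Vowel Raising: no change — [sipabiset]
D Stop Lenition: [sipabiset] → [sipaviset]
E Medial Vowel Deletion: [sipaviset] → [spavset]

[spavset]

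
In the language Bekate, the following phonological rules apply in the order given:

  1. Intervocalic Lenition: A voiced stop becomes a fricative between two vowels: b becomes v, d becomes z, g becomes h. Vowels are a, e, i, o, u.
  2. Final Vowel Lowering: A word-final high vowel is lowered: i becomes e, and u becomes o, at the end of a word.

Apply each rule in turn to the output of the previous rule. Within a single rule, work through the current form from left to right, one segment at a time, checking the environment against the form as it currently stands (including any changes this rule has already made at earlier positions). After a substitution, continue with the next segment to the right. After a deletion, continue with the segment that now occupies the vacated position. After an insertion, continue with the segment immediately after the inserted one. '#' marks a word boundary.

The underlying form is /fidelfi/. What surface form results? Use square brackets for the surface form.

1 Intervocalic Lenition: [fidelfi] → [fizelfi]
2 Final Vowel Lowering: [fizelfi] → [fizelfe]

[fizelfe]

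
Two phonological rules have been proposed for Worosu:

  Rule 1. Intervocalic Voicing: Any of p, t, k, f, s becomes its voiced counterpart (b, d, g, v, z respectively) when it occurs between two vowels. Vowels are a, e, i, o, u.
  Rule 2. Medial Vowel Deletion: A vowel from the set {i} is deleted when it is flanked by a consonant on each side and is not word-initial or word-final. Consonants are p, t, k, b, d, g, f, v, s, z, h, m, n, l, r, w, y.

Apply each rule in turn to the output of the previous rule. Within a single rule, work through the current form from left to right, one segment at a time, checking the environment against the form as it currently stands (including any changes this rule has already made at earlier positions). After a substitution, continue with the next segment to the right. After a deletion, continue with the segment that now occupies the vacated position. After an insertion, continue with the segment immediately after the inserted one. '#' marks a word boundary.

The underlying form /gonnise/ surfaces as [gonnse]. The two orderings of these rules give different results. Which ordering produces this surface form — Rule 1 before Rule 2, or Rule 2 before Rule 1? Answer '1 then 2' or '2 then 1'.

Order 1 then 2:
  1 Intervocalic Voicing: [gonnise] → [gonnize]
  2 Medial Vowel Deletion: [gonnize] → [gonnze]
  result: [gonnze]
Order 2 then 1:
  2 Medial Vowel Deletion: [gonnise] → [gonnse]
  1 Intervocalic Voicing: no change — [gonnse]
  result: [gonnse]

2 then 1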